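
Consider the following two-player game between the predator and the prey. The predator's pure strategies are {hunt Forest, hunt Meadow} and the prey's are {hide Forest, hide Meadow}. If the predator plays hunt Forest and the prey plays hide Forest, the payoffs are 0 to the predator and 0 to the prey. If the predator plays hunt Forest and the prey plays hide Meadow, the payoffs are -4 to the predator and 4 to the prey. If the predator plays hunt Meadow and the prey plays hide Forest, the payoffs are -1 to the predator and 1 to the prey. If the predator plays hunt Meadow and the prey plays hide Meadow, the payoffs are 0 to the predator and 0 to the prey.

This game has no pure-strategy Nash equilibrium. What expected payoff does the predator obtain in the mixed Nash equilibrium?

-4/5

The prey's mix must leave the predator indifferent between hunt Forest and hunt Meadow.
  the predator's payoff from hunt Forest: q·0 + (1−q)·(-4) = 4q - 4
  the predator's payoff from hunt Meadow: q·(-1) + (1−q)·0 = -q
  4q - 4 = -q  ⇒  5q = 4  ⇒  q = 4/5.
At equilibrium the predator is indifferent across rows, so the predator's payoff equals the payoff from hunt Forest: (4/5)·0 + (1/5)·(-4) = -4/5.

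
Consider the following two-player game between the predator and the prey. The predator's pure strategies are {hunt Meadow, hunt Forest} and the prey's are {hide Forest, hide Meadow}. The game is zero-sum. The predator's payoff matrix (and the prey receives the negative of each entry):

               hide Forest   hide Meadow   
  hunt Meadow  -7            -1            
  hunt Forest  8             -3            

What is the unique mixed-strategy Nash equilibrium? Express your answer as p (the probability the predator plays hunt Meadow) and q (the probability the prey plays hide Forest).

The prey's indifference between hide Forest and hide Meadow determines the predator's mixing probability p:
  the prey's payoff to hide Forest: p·7 + (1−p)·(-8) = 15p - 8
  the prey's payoff to hide Meadow: p·1 + (1−p)·3 = -2p + 3
  15p - 8 = -2p + 3  ⇒  17p = 11  ⇒  p = 11/17.
For the predator to be willing to mix, the predator must be indifferent between hunt Meadow and hunt Forest, which pins down the prey's mix.
  the predator's payoff from hunt Meadow: q·(-7) + (1−q)·(-1) = -6q - 1
  the predator's payoff from hunt Forest: q·8 + (1−q)·(-3) = 11q - 3
  -6q - 1 = 11q - 3  ⇒  -17q = -2  ⇒  q = 2/17.

p = 11/17, q = 2/17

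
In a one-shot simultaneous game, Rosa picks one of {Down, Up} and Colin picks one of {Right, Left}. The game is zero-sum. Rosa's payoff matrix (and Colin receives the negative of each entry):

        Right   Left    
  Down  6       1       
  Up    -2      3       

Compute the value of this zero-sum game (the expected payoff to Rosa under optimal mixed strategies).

Colin's mix must leave Rosa indifferent between Down and Up.
  Rosa's expected payoff from Down: q·6 + (1−q)·1 = 5q + 1
  Rosa's expected payoff from Up: q·(-2) + (1−q)·3 = -5q + 3
  5q + 1 = -5q + 3  ⇒  10q = 2  ⇒  q = 1/5.
The value is Rosa's expected payoff against this mix (using Down): (1/5)·6 + (4/5)·1 = 2.

v = 2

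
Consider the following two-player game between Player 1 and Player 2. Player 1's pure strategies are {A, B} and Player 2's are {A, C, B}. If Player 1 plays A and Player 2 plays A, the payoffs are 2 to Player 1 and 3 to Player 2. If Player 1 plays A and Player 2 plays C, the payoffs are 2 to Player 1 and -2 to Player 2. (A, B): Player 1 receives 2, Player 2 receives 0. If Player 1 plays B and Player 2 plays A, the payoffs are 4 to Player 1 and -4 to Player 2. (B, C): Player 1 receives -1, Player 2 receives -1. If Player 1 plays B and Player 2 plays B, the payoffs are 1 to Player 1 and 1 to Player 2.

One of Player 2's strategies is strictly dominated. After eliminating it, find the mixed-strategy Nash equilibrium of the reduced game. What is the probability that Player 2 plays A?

Player 2's strategy C is strictly dominated by B: 0 > -2 and 1 > -1. Eliminate C.
In a mixed equilibrium Player 1 is indifferent between A and B; this condition fixes q.
  Player 1's payoff from A: q·2 + (1−q)·2 = 2
  Player 1's payoff from B: q·4 + (1−q)·1 = 3q + 1
  2 = 3q + 1  ⇒  -3q = -1  ⇒  q = 1/3.

q = 1/3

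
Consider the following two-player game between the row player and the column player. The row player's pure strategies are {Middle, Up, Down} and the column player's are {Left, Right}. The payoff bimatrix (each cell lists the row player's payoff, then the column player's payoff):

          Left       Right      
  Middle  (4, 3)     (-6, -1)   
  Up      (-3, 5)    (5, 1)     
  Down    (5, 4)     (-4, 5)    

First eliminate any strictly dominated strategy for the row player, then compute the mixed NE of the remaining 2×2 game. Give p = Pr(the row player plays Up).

The row player's strategy Middle is strictly dominated by Down: 5 > 4 and -4 > -6. Eliminate Middle.
Set the column player's expected payoff from Left equal to that from Right:
  the column player's payoff to Left: p·5 + (1−p)·4 = p + 4
  the column player's payoff to Right: p·1 + (1−p)·5 = -4p + 5
  p + 4 = -4p + 5  ⇒  5p = 1  ⇒  p = 1/5.

p = 1/5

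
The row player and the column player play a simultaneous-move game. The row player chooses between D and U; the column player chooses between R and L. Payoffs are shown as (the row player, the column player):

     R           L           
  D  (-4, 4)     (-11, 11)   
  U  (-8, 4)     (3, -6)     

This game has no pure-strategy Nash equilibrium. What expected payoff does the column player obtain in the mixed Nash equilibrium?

4

The column player's indifference between R and L determines the row player's mixing probability p:
  the column player's payoff from R: p·4 + (1−p)·4 = 4
  the column player's payoff from L: p·11 + (1−p)·(-6) = 17p - 6
  4 = 17p - 6  ⇒  -17p = -10  ⇒  p = 10/17.
At equilibrium the column player is indifferent across columns, so the column player's payoff equals the payoff from R: (10/17)·4 + (7/17)·4 = 4.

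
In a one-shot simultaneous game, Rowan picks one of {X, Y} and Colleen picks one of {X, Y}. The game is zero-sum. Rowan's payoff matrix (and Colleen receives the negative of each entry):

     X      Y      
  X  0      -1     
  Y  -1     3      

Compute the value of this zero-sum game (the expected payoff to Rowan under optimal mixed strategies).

Rowan's indifference between X and Y determines Colleen's mixing probability q:
  Rowan's payoff from X: q·0 + (1−q)·(-1) = q - 1
  Rowan's payoff from Y: q·(-1) + (1−q)·3 = -4q + 3
  q - 1 = -4q + 3  ⇒  5q = 4  ⇒  q = 4/5.
The value is Rowan's expected payoff against this mix (using X): (4/5)·0 + (1/5)·(-1) = -1/5.

v = -1/5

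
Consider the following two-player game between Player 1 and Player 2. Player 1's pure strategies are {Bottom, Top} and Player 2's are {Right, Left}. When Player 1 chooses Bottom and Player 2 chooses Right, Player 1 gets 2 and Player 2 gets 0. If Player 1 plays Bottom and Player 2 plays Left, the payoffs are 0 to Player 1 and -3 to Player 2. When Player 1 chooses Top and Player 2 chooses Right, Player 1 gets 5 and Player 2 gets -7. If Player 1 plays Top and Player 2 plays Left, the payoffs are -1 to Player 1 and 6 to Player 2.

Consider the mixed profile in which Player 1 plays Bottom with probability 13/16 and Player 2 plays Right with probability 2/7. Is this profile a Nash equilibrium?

No

Given Player 2's mix q = 2/7, Player 1's payoff from Bottom is 4/7 but from Top is 5/7. Player 1 strictly prefers Top, so Player 1 would not mix.
So the proposed profile is not a Nash equilibrium.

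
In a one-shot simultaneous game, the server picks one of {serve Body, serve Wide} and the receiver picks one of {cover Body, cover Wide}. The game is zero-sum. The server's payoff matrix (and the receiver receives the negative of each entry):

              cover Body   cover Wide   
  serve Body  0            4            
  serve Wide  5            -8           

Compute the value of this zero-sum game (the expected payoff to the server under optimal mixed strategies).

Set the server's expected payoff from serve Body equal to that from serve Wide:
  the server's expected payoff from serve Body: q·0 + (1−q)·4 = -4q + 4
  the server's expected payoff from serve Wide: q·5 + (1−q)·(-8) = 13q - 8
  -4q + 4 = 13q - 8  ⇒  -17q = -12  ⇒  q = 12/17.
The value is the server's expected payoff against this mix (using serve Body): (12/17)·0 + (5/17)·4 = 20/17.

v = 20/17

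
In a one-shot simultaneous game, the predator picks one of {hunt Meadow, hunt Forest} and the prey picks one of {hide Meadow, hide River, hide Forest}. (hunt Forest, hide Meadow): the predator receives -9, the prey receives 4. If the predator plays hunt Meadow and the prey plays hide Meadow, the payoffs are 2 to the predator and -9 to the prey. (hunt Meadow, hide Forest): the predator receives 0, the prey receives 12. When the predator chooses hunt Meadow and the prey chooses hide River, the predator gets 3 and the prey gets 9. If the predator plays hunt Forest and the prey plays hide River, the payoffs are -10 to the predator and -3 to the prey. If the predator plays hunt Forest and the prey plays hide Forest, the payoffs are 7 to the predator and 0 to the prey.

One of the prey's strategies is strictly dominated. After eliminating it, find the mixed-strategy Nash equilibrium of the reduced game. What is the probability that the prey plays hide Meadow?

q = 7/18

The prey's strategy hide River is strictly dominated by hide Forest: 12 > 9 and 0 > -3. Eliminate hide River.
The predator's indifference between hunt Meadow and hunt Forest determines the prey's mixing probability q:
  the predator's expected payoff from hunt Meadow: q·2 + (1−q)·0 = 2q
  the predator's expected payoff from hunt Forest: q·(-9) + (1−q)·7 = -16q + 7
  2q = -16q + 7  ⇒  18q = 7  ⇒  q = 7/18.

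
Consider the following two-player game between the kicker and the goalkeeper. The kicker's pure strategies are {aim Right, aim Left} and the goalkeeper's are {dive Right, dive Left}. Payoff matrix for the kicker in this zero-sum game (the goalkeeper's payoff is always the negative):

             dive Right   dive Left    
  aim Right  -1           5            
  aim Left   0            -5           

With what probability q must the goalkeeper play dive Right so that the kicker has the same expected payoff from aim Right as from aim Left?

q = 10/11

Set the kicker's expected payoff from aim Right equal to that from aim Left:
  the kicker's payoff from aim Right: q·(-1) + (1−q)·5 = -6q + 5
  the kicker's payoff from aim Left: q·0 + (1−q)·(-5) = 5q - 5
  -6q + 5 = 5q - 5  ⇒  -11q = -10  ⇒  q = 10/11.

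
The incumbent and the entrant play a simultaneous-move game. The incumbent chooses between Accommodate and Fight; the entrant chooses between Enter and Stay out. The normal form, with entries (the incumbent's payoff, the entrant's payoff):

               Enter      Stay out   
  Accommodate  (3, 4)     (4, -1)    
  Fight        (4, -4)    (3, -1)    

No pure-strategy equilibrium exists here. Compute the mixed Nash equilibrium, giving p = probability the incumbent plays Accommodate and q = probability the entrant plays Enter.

p = 3/8, q = 1/2

In a mixed equilibrium the entrant is indifferent between Enter and Stay out; this condition fixes p.
  the entrant's payoff to Enter: p·4 + (1−p)·(-4) = 8p - 4
  the entrant's payoff to Stay out: p·(-1) + (1−p)·(-1) = -1
  8p - 4 = -1  ⇒  8p = 3  ⇒  p = 3/8.
For the incumbent to be willing to mix, the incumbent must be indifferent between Accommodate and Fight, which pins down the entrant's mix.
  the incumbent's payoff from Accommodate: q·3 + (1−q)·4 = -q + 4
  the incumbent's payoff from Fight: q·4 + (1−q)·3 = q + 3
  -q + 4 = q + 3  ⇒  -2q = -1  ⇒  q = 1/2.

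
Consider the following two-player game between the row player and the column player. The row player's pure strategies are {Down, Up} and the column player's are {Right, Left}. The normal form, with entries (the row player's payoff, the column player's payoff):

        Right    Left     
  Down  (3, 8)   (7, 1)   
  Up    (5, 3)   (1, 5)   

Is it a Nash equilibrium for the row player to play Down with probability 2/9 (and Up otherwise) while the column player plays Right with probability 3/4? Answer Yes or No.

Yes

Check the column player's indifference given the row player's mix p = 2/9:
  payoff from Right = 37/9; payoff from Left = 37/9 — equal.
Check the row player's indifference given the column player's mix q = 3/4:
  payoff from Down = 4; payoff from Up = 4 — equal.
Both players are indifferent, so neither can profitably deviate.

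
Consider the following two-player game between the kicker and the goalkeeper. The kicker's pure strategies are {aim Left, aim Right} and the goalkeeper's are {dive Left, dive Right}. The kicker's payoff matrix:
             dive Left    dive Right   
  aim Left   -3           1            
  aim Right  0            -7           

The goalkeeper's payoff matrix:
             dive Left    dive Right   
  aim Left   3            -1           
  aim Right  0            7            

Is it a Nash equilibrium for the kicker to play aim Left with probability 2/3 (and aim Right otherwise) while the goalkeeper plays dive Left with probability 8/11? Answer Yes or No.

Given the kicker's mix p = 2/3, the goalkeeper's payoff from dive Left is 2 but from dive Right is 5/3. The goalkeeper strictly prefers dive Left, so the goalkeeper would not mix.
So the proposed profile is not a Nash equilibrium.

No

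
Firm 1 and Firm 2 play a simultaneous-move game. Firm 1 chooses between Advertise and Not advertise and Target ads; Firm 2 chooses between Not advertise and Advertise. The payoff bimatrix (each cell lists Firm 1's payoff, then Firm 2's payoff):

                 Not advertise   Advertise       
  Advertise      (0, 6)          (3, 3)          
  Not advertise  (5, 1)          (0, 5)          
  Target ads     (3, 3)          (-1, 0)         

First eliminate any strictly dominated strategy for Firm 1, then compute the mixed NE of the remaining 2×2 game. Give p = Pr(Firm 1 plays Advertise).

Firm 1's strategy Target ads is strictly dominated by Not advertise: 5 > 3 and 0 > -1. Eliminate Target ads.
Firm 1's mix must leave Firm 2 indifferent between Not advertise and Advertise.
  Firm 2's payoff to Not advertise: p·6 + (1−p)·1 = 5p + 1
  Firm 2's payoff to Advertise: p·3 + (1−p)·5 = -2p + 5
  5p + 1 = -2p + 5  ⇒  7p = 4  ⇒  p = 4/7.

p = 4/7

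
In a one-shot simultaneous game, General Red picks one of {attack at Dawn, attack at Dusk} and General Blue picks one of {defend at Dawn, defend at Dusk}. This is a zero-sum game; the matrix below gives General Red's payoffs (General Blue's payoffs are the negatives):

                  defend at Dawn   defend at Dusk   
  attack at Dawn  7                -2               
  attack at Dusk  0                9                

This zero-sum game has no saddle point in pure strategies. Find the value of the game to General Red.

v = 7/2

General Blue's mix must leave General Red indifferent between attack at Dawn and attack at Dusk.
  General Red's payoff from attack at Dawn: q·7 + (1−q)·(-2) = 9q - 2
  General Red's payoff from attack at Dusk: q·0 + (1−q)·9 = -9q + 9
  9q - 2 = -9q + 9  ⇒  18q = 11  ⇒  q = 11/18.
The value is General Red's expected payoff against this mix (using attack at Dawn): (11/18)·7 + (7/18)·(-2) = 7/2.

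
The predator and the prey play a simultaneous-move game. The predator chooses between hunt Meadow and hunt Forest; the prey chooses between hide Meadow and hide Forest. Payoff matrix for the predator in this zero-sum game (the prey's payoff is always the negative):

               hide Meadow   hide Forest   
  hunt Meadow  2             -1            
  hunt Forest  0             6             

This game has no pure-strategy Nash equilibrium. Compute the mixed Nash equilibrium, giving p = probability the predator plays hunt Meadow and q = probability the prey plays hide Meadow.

p = 2/3, q = 7/9

The predator's mix must leave the prey indifferent between hide Meadow and hide Forest.
  the prey's payoff from hide Meadow: p·(-2) + (1−p)·0 = -2p
  the prey's payoff from hide Forest: p·1 + (1−p)·(-6) = 7p - 6
  -2p = 7p - 6  ⇒  -9p = -6  ⇒  p = 2/3.
The predator's indifference between hunt Meadow and hunt Forest determines the prey's mixing probability q:
  the predator's payoff from hunt Meadow: q·2 + (1−q)·(-1) = 3q - 1
  the predator's payoff from hunt Forest: q·0 + (1−q)·6 = -6q + 6
  3q - 1 = -6q + 6  ⇒  9q = 7  ⇒  q = 7/9.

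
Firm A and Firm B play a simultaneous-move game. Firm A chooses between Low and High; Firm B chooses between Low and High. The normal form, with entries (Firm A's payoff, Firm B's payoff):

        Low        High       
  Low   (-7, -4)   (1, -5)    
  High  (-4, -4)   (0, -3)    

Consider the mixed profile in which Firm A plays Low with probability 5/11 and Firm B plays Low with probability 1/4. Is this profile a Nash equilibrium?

No

Given Firm A's mix p = 5/11, Firm B's payoff from Low is -4 but from High is -43/11. Firm B strictly prefers High, so Firm B would not mix.
So the proposed profile is not a Nash equilibrium.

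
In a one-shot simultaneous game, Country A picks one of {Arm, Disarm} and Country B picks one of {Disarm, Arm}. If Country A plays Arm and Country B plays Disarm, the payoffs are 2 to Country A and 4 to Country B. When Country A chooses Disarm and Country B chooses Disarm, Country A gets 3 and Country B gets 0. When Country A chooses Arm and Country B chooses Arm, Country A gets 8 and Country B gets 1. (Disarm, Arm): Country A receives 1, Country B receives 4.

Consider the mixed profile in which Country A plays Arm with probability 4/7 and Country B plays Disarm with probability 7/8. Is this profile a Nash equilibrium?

Check Country B's indifference given Country A's mix p = 4/7:
  payoff from Disarm = 16/7; payoff from Arm = 16/7 — equal.
Check Country A's indifference given Country B's mix q = 7/8:
  payoff from Arm = 11/4; payoff from Disarm = 11/4 — equal.
Both players are indifferent, so neither can profitably deviate.

Yes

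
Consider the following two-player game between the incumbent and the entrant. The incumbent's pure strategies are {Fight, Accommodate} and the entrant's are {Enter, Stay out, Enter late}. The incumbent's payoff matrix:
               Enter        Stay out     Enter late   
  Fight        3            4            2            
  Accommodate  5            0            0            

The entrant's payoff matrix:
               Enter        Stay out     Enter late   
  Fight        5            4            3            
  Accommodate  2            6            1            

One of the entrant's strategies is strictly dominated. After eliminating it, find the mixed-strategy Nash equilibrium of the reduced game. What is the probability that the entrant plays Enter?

The entrant's strategy Enter late is strictly dominated by Enter: 5 > 3 and 2 > 1. Eliminate Enter late.
For the incumbent to be willing to mix, the incumbent must be indifferent between Fight and Accommodate, which pins down the entrant's mix.
  the incumbent's payoff to Fight: q·3 + (1−q)·4 = -q + 4
  the incumbent's payoff to Accommodate: q·5 + (1−q)·0 = 5q
  -q + 4 = 5q  ⇒  -6q = -4  ⇒  q = 2/3.

q = 2/3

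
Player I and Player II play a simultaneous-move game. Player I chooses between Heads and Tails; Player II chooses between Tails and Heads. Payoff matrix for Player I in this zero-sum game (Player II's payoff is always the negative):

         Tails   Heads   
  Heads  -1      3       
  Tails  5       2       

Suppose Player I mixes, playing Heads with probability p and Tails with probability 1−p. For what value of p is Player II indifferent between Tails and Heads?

p = 3/7

In a mixed equilibrium Player II is indifferent between Tails and Heads; this condition fixes p.
  Player II's payoff from Tails: p·1 + (1−p)·(-5) = 6p - 5
  Player II's payoff from Heads: p·(-3) + (1−p)·(-2) = -p - 2
  6p - 5 = -p - 2  ⇒  7p = 3  ⇒  p = 3/7.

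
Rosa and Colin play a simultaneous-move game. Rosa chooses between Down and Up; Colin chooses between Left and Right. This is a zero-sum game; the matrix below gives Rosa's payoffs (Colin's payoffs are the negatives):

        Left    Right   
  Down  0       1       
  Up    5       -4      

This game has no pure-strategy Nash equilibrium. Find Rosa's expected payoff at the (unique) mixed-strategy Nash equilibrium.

1/2

Set Rosa's expected payoff from Down equal to that from Up:
  Rosa's payoff from Down: q·0 + (1−q)·1 = -q + 1
  Rosa's payoff from Up: q·5 + (1−q)·(-4) = 9q - 4
  -q + 1 = 9q - 4  ⇒  -10q = -5  ⇒  q = 1/2.
At equilibrium Rosa is indifferent across rows, so Rosa's payoff equals the payoff from Down: (1/2)·0 + (1/2)·1 = 1/2.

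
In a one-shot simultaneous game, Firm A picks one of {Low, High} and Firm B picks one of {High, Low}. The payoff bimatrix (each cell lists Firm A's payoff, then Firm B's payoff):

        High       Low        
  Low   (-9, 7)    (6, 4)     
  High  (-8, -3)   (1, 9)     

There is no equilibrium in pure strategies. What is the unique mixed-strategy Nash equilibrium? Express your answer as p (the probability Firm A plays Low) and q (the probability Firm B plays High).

Set Firm B's expected payoff from High equal to that from Low:
  Firm B's payoff from High: p·7 + (1−p)·(-3) = 10p - 3
  Firm B's payoff from Low: p·4 + (1−p)·9 = -5p + 9
  10p - 3 = -5p + 9  ⇒  15p = 12  ⇒  p = 4/5.
Firm A's indifference between Low and High determines Firm B's mixing probability q:
  Firm A's payoff from Low: q·(-9) + (1−q)·6 = -15q + 6
  Firm A's payoff from High: q·(-8) + (1−q)·1 = -9q + 1
  -15q + 6 = -9q + 1  ⇒  -6q = -5  ⇒  q = 5/6.

p = 4/5, q = 5/6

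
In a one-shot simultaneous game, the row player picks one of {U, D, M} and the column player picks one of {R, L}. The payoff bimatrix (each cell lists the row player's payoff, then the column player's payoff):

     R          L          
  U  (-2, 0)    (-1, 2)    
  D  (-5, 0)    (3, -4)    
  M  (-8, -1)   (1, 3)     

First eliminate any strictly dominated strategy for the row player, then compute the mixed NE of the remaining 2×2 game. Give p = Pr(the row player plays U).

p = 2/3

The row player's strategy M is strictly dominated by D: -5 > -8 and 3 > 1. Eliminate M.
In a mixed equilibrium the column player is indifferent between R and L; this condition fixes p.
  the column player's payoff from R: p·0 + (1−p)·0 = 0
  the column player's payoff from L: p·2 + (1−p)·(-4) = 6p - 4
  0 = 6p - 4  ⇒  -6p = -4  ⇒  p = 2/3.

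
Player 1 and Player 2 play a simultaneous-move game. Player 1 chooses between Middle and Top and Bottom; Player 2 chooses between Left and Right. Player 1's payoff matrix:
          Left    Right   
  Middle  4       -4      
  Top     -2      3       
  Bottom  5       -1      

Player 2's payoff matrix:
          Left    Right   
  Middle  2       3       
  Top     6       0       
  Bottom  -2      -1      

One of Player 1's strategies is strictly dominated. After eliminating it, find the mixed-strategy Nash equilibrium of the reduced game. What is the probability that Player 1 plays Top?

Player 1's strategy Middle is strictly dominated by Bottom: 5 > 4 and -1 > -4. Eliminate Middle.
Player 1's mix must leave Player 2 indifferent between Left and Right.
  Player 2's payoff from Left: p·6 + (1−p)·(-2) = 8p - 2
  Player 2's payoff from Right: p·0 + (1−p)·(-1) = p - 1
  8p - 2 = p - 1  ⇒  7p = 1  ⇒  p = 1/7.

p = 1/7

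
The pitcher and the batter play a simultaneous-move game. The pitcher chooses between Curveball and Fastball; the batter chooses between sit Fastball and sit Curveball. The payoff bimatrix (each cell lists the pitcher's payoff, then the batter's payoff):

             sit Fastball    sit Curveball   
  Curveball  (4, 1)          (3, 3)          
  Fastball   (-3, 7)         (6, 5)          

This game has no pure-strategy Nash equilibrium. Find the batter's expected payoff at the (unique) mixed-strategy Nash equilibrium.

The batter's indifference between sit Fastball and sit Curveball determines the pitcher's mixing probability p:
  the batter's payoff to sit Fastball: p·1 + (1−p)·7 = -6p + 7
  the batter's payoff to sit Curveball: p·3 + (1−p)·5 = -2p + 5
  -6p + 7 = -2p + 5  ⇒  -4p = -2  ⇒  p = 1/2.
At equilibrium the batter is indifferent across columns, so the batter's payoff equals the payoff from sit Fastball: (1/2)·1 + (1/2)·7 = 4.

4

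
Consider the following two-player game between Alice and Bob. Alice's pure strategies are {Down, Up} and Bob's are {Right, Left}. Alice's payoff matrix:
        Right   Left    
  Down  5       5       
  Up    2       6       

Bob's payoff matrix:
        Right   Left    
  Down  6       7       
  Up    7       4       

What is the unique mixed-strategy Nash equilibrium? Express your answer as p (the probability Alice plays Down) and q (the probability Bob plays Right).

Alice's mix must leave Bob indifferent between Right and Left.
  Bob's expected payoff from Right: p·6 + (1−p)·7 = -p + 7
  Bob's expected payoff from Left: p·7 + (1−p)·4 = 3p + 4
  -p + 7 = 3p + 4  ⇒  -4p = -3  ⇒  p = 3/4.
Bob's mix must leave Alice indifferent between Down and Up.
  Alice's payoff to Down: q·5 + (1−q)·5 = 5
  Alice's payoff to Up: q·2 + (1−q)·6 = -4q + 6
  5 = -4q + 6  ⇒  4q = 1  ⇒  q = 1/4.

p = 3/4, q = 1/4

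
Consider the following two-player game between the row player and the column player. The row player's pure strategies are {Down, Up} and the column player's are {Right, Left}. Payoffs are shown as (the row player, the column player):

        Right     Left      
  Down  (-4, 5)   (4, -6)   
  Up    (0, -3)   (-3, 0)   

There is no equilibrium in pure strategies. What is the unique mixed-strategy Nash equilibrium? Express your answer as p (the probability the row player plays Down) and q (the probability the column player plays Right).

For the column player to be willing to mix, the column player must be indifferent between Right and Left, which pins down the row player's mix.
  the column player's payoff from Right: p·5 + (1−p)·(-3) = 8p - 3
  the column player's payoff from Left: p·(-6) + (1−p)·0 = -6p
  8p - 3 = -6p  ⇒  14p = 3  ⇒  p = 3/14.
Set the row player's expected payoff from Down equal to that from Up:
  the row player's payoff from Down: q·(-4) + (1−q)·4 = -8q + 4
  the row player's payoff from Up: q·0 + (1−q)·(-3) = 3q - 3
  -8q + 4 = 3q - 3  ⇒  -11q = -7  ⇒  q = 7/11.

p = 3/14, q = 7/11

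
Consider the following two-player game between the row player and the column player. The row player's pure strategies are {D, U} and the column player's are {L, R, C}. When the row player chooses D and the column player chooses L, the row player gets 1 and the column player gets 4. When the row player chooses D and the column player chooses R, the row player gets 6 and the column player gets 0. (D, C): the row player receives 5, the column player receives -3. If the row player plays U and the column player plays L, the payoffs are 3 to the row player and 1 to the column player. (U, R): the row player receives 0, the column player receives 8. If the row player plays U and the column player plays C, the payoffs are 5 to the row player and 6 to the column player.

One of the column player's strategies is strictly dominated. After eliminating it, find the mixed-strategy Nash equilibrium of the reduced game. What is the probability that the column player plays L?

q = 3/4

The column player's strategy C is strictly dominated by R: 0 > -3 and 8 > 6. Eliminate C.
The column player's mix must leave the row player indifferent between D and U.
  the row player's payoff to D: q·1 + (1−q)·6 = -5q + 6
  the row player's payoff to U: q·3 + (1−q)·0 = 3q
  -5q + 6 = 3q  ⇒  -8q = -6  ⇒  q = 3/4.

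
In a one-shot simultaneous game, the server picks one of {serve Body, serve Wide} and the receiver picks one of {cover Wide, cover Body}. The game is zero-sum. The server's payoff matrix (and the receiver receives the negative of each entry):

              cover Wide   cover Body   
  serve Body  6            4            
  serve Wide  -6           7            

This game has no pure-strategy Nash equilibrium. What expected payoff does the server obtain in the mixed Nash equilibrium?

Set the server's expected payoff from serve Body equal to that from serve Wide:
  the server's payoff to serve Body: q·6 + (1−q)·4 = 2q + 4
  the server's payoff to serve Wide: q·(-6) + (1−q)·7 = -13q + 7
  2q + 4 = -13q + 7  ⇒  15q = 3  ⇒  q = 1/5.
At equilibrium the server is indifferent across rows, so the server's payoff equals the payoff from serve Body: (1/5)·6 + (4/5)·4 = 22/5.

22/5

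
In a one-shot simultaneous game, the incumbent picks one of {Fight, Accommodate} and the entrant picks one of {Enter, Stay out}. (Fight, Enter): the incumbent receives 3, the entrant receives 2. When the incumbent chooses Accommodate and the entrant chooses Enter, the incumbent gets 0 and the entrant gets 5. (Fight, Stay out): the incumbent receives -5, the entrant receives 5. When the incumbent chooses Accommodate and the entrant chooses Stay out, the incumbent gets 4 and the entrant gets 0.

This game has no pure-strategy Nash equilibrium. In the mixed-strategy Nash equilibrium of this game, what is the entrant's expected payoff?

25/8

In a mixed equilibrium the entrant is indifferent between Enter and Stay out; this condition fixes p.
  the entrant's expected payoff from Enter: p·2 + (1−p)·5 = -3p + 5
  the entrant's expected payoff from Stay out: p·5 + (1−p)·0 = 5p
  -3p + 5 = 5p  ⇒  -8p = -5  ⇒  p = 5/8.
At equilibrium the entrant is indifferent across columns, so the entrant's payoff equals the payoff from Enter: (5/8)·2 + (3/8)·5 = 25/8.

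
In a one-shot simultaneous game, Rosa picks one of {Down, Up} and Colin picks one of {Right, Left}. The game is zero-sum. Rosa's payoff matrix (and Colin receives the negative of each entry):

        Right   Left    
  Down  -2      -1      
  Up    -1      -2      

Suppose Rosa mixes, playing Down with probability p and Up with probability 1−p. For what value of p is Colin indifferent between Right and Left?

p = 1/2

Set Colin's expected payoff from Right equal to that from Left:
  Colin's expected payoff from Right: p·2 + (1−p)·1 = p + 1
  Colin's expected payoff from Left: p·1 + (1−p)·2 = -p + 2
  p + 1 = -p + 2  ⇒  2p = 1  ⇒  p = 1/2.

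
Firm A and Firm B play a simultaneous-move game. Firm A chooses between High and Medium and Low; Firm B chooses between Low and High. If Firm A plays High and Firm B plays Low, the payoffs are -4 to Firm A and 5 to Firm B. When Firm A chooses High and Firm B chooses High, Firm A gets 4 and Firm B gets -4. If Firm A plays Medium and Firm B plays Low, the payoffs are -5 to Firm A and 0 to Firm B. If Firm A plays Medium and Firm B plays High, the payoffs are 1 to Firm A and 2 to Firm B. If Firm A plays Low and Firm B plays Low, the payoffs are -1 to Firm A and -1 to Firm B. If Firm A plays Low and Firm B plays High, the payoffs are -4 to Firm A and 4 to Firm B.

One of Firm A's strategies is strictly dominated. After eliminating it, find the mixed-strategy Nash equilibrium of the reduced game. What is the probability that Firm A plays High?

Firm A's strategy Medium is strictly dominated by High: -4 > -5 and 4 > 1. Eliminate Medium.
In a mixed equilibrium Firm B is indifferent between Low and High; this condition fixes p.
  Firm B's payoff from Low: p·5 + (1−p)·(-1) = 6p - 1
  Firm B's payoff from High: p·(-4) + (1−p)·4 = -8p + 4
  6p - 1 = -8p + 4  ⇒  14p = 5  ⇒  p = 5/14.

p = 5/14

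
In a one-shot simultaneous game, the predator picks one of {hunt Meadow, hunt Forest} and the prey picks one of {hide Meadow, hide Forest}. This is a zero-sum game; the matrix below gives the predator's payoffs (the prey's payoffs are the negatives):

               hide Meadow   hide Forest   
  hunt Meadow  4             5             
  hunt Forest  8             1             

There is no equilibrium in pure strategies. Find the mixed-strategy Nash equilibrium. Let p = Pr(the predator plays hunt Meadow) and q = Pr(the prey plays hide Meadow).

For the prey to be willing to mix, the prey must be indifferent between hide Meadow and hide Forest, which pins down the predator's mix.
  the prey's expected payoff from hide Meadow: p·(-4) + (1−p)·(-8) = 4p - 8
  the prey's expected payoff from hide Forest: p·(-5) + (1−p)·(-1) = -4p - 1
  4p - 8 = -4p - 1  ⇒  8p = 7  ⇒  p = 7/8.
The prey's mix must leave the predator indifferent between hunt Meadow and hunt Forest.
  the predator's payoff from hunt Meadow: q·4 + (1−q)·5 = -q + 5
  the predator's payoff from hunt Forest: q·8 + (1−q)·1 = 7q + 1
  -q + 5 = 7q + 1  ⇒  -8q = -4  ⇒  q = 1/2.

p = 7/8, q = 1/2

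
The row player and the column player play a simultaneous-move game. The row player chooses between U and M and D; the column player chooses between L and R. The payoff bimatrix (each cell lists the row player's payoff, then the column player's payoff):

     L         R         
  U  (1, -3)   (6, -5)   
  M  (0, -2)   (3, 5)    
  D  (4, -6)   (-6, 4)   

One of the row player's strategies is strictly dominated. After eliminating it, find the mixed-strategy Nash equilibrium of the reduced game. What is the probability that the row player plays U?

The row player's strategy M is strictly dominated by U: 1 > 0 and 6 > 3. Eliminate M.
For the column player to be willing to mix, the column player must be indifferent between L and R, which pins down the row player's mix.
  the column player's expected payoff from L: p·(-3) + (1−p)·(-6) = 3p - 6
  the column player's expected payoff from R: p·(-5) + (1−p)·4 = -9p + 4
  3p - 6 = -9p + 4  ⇒  12p = 10  ⇒  p = 5/6.

p = 5/6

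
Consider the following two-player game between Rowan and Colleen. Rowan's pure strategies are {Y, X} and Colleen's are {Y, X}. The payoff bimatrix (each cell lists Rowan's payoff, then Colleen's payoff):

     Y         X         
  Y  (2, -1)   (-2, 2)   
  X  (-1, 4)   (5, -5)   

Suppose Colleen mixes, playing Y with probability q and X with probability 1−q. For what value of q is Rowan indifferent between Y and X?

Rowan's indifference between Y and X determines Colleen's mixing probability q:
  Rowan's payoff to Y: q·2 + (1−q)·(-2) = 4q - 2
  Rowan's payoff to X: q·(-1) + (1−q)·5 = -6q + 5
  4q - 2 = -6q + 5  ⇒  10q = 7  ⇒  q = 7/10.

q = 7/10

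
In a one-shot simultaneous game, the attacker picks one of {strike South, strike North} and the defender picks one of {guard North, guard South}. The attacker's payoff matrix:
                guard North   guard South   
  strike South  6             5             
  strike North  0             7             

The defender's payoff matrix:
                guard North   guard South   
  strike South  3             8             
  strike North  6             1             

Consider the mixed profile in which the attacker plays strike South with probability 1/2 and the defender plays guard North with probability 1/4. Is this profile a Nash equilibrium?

Check the defender's indifference given the attacker's mix p = 1/2:
  payoff from guard North = 9/2; payoff from guard South = 9/2 — equal.
Check the attacker's indifference given the defender's mix q = 1/4:
  payoff from strike South = 21/4; payoff from strike North = 21/4 — equal.
Both players are indifferent, so neither can profitably deviate.

Yes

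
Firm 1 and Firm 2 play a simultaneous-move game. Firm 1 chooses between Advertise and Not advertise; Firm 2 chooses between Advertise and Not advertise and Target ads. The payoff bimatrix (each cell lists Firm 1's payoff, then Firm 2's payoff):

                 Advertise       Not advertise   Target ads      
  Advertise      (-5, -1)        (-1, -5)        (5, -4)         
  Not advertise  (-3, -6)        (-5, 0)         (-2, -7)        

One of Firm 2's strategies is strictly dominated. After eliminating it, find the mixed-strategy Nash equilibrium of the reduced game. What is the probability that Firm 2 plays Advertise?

q = 2/3

Firm 2's strategy Target ads is strictly dominated by Advertise: -1 > -4 and -6 > -7. Eliminate Target ads.
In a mixed equilibrium Firm 1 is indifferent between Advertise and Not advertise; this condition fixes q.
  Firm 1's payoff to Advertise: q·(-5) + (1−q)·(-1) = -4q - 1
  Firm 1's payoff to Not advertise: q·(-3) + (1−q)·(-5) = 2q - 5
  -4q - 1 = 2q - 5  ⇒  -6q = -4  ⇒  q = 2/3.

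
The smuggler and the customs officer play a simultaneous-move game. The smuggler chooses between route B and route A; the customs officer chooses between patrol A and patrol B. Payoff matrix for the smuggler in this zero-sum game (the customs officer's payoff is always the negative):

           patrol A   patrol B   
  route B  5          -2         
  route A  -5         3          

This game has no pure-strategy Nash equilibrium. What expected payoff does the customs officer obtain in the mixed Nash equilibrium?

-1/3

For the customs officer to be willing to mix, the customs officer must be indifferent between patrol A and patrol B, which pins down the smuggler's mix.
  the customs officer's expected payoff from patrol A: p·(-5) + (1−p)·5 = -10p + 5
  the customs officer's expected payoff from patrol B: p·2 + (1−p)·(-3) = 5p - 3
  -10p + 5 = 5p - 3  ⇒  -15p = -8  ⇒  p = 8/15.
At equilibrium the customs officer is indifferent across columns, so the customs officer's payoff equals the payoff from patrol A: (8/15)·(-5) + (7/15)·5 = -1/3.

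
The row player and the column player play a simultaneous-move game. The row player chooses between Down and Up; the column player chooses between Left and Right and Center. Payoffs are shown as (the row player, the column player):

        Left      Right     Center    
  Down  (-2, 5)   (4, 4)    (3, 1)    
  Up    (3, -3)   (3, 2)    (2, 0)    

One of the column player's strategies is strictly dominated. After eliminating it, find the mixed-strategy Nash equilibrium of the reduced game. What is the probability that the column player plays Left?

The column player's strategy Center is strictly dominated by Right: 4 > 1 and 2 > 0. Eliminate Center.
The row player's indifference between Down and Up determines the column player's mixing probability q:
  the row player's payoff to Down: q·(-2) + (1−q)·4 = -6q + 4
  the row player's payoff to Up: q·3 + (1−q)·3 = 3
  -6q + 4 = 3  ⇒  -6q = -1  ⇒  q = 1/6.

q = 1/6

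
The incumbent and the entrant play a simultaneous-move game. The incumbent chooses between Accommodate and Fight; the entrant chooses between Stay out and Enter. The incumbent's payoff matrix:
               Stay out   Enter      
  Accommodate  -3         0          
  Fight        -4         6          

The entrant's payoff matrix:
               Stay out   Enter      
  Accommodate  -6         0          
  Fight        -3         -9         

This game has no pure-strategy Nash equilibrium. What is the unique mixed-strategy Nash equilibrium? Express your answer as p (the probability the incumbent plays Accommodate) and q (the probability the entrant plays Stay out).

The incumbent's mix must leave the entrant indifferent between Stay out and Enter.
  the entrant's payoff from Stay out: p·(-6) + (1−p)·(-3) = -3p - 3
  the entrant's payoff from Enter: p·0 + (1−p)·(-9) = 9p - 9
  -3p - 3 = 9p - 9  ⇒  -12p = -6  ⇒  p = 1/2.
In a mixed equilibrium the incumbent is indifferent between Accommodate and Fight; this condition fixes q.
  the incumbent's payoff from Accommodate: q·(-3) + (1−q)·0 = -3q
  the incumbent's payoff from Fight: q·(-4) + (1−q)·6 = -10q + 6
  -3q = -10q + 6  ⇒  7q = 6  ⇒  q = 6/7.

p = 1/2, q = 6/7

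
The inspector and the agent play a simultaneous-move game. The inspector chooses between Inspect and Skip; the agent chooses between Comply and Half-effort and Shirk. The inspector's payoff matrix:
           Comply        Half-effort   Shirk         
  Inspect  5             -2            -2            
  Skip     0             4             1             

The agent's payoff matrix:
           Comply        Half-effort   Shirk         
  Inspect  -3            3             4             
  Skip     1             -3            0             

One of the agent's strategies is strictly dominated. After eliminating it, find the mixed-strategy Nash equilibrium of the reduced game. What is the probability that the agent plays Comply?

The agent's strategy Half-effort is strictly dominated by Shirk: 4 > 3 and 0 > -3. Eliminate Half-effort.
Set the inspector's expected payoff from Inspect equal to that from Skip:
  the inspector's payoff to Inspect: q·5 + (1−q)·(-2) = 7q - 2
  the inspector's payoff to Skip: q·0 + (1−q)·1 = -q + 1
  7q - 2 = -q + 1  ⇒  8q = 3  ⇒  q = 3/8.

q = 3/8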